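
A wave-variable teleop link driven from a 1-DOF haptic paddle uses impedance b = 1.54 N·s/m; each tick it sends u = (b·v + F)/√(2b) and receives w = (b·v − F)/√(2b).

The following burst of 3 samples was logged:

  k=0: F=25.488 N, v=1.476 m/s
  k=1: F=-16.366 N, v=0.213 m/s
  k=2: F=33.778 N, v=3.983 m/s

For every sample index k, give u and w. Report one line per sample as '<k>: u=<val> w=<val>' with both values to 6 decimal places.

0: u=15.818321 w=-13.227951
1: u=-9.138487 w=9.512301
2: u=22.741870 w=-15.751733

k=0: b·v=1.54×1.476=2.273040; √(2b)=1.754993; u=(2.273040+25.488)/1.754993=15.818321, w=(2.273040−25.488)/1.754993=-13.227951
k=1: b·v=1.54×0.213=0.328020; √(2b)=1.754993; u=(0.328020+(-16.366))/1.754993=-9.138487, w=(0.328020−(-16.366))/1.754993=9.512301
k=2: b·v=1.54×3.983=6.133820; √(2b)=1.754993; u=(6.133820+33.778)/1.754993=22.741870, w=(6.133820−33.778)/1.754993=-15.751733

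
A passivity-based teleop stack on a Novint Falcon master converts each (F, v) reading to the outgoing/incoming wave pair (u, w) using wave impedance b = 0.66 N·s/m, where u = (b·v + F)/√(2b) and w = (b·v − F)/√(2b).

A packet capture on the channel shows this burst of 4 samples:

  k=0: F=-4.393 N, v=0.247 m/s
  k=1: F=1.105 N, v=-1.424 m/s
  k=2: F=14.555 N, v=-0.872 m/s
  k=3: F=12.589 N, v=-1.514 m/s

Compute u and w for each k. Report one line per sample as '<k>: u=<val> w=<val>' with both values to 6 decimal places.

k=0: b·v=0.66×0.247=0.163020; √(2b)=1.148913; u=(0.163020+(-4.393))/1.148913=-3.681725, w=(0.163020−(-4.393))/1.148913=3.965506
k=1: b·v=0.66×(-1.424)=-0.939840; √(2b)=1.148913; u=(-0.939840+1.105)/1.148913=0.143753, w=(-0.939840−1.105)/1.148913=-1.779805
k=2: b·v=0.66×(-0.872)=-0.575520; √(2b)=1.148913; u=(-0.575520+14.555)/1.148913=12.167576, w=(-0.575520−14.555)/1.148913=-13.169427
k=3: b·v=0.66×(-1.514)=-0.999240; √(2b)=1.148913; u=(-0.999240+12.589)/1.148913=10.087591, w=(-0.999240−12.589)/1.148913=-11.827045

0: u=-3.681725 w=3.965506
1: u=0.143753 w=-1.779805
2: u=12.167576 w=-13.169427
3: u=10.087591 w=-11.827045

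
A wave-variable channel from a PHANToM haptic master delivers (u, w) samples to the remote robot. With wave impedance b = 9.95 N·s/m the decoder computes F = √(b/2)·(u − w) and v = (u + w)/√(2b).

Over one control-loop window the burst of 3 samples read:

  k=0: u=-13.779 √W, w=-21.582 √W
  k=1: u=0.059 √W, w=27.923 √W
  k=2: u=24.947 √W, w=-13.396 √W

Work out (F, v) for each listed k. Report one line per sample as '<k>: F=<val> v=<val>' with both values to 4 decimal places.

0: F=17.4044 v=-7.9268
1: F=-62.1498 v=6.2727
2: F=85.5229 v=2.5894

k=0: u−w=7.8030, u+w=-35.3610; √(b/2)=2.2305, √(2b)=4.4609; F=2.2305×7.803=17.4044, v=-35.3610/4.4609=-7.9268
k=1: u−w=-27.8640, u+w=27.9820; √(b/2)=2.2305, √(2b)=4.4609; F=2.2305×(-27.864)=-62.1498, v=27.9820/4.4609=6.2727
k=2: u−w=38.3430, u+w=11.5510; √(b/2)=2.2305, √(2b)=4.4609; F=2.2305×38.343=85.5229, v=11.5510/4.4609=2.5894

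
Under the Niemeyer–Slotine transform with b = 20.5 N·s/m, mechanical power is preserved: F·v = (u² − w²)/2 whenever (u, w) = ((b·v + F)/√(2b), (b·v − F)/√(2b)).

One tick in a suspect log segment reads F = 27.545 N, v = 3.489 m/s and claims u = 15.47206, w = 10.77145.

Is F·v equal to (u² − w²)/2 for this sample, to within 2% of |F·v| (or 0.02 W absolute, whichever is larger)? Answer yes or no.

no

F·v = 27.545×3.489 = 96.10451 W.
(u² − w²)/2 = (239.38464 − 116.02414)/2 = 61.68025 W.
|Δ| = 34.42425;  2% of max(1, |F·v|) = 1.92209.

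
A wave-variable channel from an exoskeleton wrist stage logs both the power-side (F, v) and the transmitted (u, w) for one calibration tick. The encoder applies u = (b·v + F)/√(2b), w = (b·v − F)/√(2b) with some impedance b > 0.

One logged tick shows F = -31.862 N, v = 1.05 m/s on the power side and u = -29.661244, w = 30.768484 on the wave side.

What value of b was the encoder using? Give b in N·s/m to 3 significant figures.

u + w = 1.107240;  u + w = √(2b)·v, so √(2b) = 1.107240/1.05 = 1.054514.
b = (√(2b))²/2 = 1.112000/2 = 0.556000.
(Check via u − w = 2F/√(2b): u − w = -60.429728, 2F/√(2b) = -60.429717.)

b = 0.556 N·s/m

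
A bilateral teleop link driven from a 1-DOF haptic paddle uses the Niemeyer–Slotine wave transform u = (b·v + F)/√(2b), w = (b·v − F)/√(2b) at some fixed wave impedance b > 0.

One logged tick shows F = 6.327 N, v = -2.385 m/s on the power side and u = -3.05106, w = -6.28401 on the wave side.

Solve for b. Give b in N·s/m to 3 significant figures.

b = 7.66 N·s/m

u + w = -9.3351;  u + w = √(2b)·v, so √(2b) = -9.3351/(-2.385) = 3.9141.
b = (√(2b))²/2 = 15.3200/2 = 7.6600.
(Check via u − w = 2F/√(2b): u − w = 3.2330, 2F/√(2b) = 3.2329.)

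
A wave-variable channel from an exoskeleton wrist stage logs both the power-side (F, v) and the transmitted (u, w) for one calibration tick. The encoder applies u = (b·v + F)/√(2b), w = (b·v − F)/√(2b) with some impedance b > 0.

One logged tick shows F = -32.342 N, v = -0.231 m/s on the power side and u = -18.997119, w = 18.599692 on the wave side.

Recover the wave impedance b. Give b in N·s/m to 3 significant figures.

b = 1.48 N·s/m

u + w = -0.397427;  u + w = √(2b)·v, so √(2b) = -0.397427/(-0.231) = 1.720463.
b = (√(2b))²/2 = 2.959994/2 = 1.479997.
(Check via u − w = 2F/√(2b): u − w = -37.596811, 2F/√(2b) = -37.596852.)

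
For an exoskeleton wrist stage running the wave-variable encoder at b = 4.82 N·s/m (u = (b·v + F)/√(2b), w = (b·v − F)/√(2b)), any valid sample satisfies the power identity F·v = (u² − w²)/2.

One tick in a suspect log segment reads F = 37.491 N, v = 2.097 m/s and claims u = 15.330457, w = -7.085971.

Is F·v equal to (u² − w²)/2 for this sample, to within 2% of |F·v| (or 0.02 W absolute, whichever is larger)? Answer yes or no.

F·v = 37.491×2.097 = 78.618627 W.
(u² − w²)/2 = (235.022912 − 50.210985)/2 = 92.405963 W.
|Δ| = 13.787336;  2% of max(1, |F·v|) = 1.572373.

no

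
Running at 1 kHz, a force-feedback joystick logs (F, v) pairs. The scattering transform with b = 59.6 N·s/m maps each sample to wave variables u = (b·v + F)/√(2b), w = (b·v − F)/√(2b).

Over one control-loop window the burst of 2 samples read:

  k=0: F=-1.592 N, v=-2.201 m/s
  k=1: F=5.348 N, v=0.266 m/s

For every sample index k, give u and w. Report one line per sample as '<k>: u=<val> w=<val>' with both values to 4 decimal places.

k=0: b·v=59.6×(-2.201)=-131.1796; √(2b)=10.9179; u=(-131.1796+(-1.592))/10.9179=-12.1609, w=(-131.1796−(-1.592))/10.9179=-11.8693
k=1: b·v=59.6×0.266=15.8536; √(2b)=10.9179; u=(15.8536+5.348)/10.9179=1.9419, w=(15.8536−5.348)/10.9179=0.9622

0: u=-12.1609 w=-11.8693
1: u=1.9419 w=0.9622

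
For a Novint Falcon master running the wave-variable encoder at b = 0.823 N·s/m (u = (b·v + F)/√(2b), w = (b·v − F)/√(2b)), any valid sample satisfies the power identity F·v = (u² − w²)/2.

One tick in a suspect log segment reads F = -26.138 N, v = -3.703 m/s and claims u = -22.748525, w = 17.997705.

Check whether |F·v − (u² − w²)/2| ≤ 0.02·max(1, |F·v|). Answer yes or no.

F·v = (-26.138)×(-3.703) = 96.789014 W.
(u² − w²)/2 = (517.495390 − 323.917385)/2 = 96.789002 W.
|Δ| = 0.000012;  2% of max(1, |F·v|) = 1.935780.

yes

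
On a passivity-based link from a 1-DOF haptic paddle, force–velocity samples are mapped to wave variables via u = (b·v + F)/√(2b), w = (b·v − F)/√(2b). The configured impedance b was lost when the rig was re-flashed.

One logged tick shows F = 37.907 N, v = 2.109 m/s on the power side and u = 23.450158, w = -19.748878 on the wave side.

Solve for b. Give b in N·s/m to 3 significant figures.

b = 1.54 N·s/m

u + w = 3.701280;  u + w = √(2b)·v, so √(2b) = 3.701280/2.109 = 1.754993.
b = (√(2b))²/2 = 3.080000/2 = 1.540000.
(Check via u − w = 2F/√(2b): u − w = 43.199036, 2F/√(2b) = 43.199035.)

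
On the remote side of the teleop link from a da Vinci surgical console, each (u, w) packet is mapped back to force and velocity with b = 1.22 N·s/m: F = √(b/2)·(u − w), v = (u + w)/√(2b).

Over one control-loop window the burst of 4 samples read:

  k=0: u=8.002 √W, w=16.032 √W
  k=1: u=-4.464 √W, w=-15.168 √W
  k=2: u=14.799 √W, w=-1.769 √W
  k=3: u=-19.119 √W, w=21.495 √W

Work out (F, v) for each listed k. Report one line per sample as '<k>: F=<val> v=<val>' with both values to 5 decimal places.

0: F=-6.27163 v=15.38619
1: F=8.36009 v=-12.56810
2: F=12.94002 v=8.34160
3: F=-31.72055 v=1.52108

k=0: u−w=-8.03000, u+w=24.03400; √(b/2)=0.78102, √(2b)=1.56205; F=0.78102×(-8.03)=-6.27163, v=24.03400/1.56205=15.38619
k=1: u−w=10.70400, u+w=-19.63200; √(b/2)=0.78102, √(2b)=1.56205; F=0.78102×10.704=8.36009, v=-19.63200/1.56205=-12.56810
k=2: u−w=16.56800, u+w=13.03000; √(b/2)=0.78102, √(2b)=1.56205; F=0.78102×16.568=12.94002, v=13.03000/1.56205=8.34160
k=3: u−w=-40.61400, u+w=2.37600; √(b/2)=0.78102, √(2b)=1.56205; F=0.78102×(-40.614)=-31.72055, v=2.37600/1.56205=1.52108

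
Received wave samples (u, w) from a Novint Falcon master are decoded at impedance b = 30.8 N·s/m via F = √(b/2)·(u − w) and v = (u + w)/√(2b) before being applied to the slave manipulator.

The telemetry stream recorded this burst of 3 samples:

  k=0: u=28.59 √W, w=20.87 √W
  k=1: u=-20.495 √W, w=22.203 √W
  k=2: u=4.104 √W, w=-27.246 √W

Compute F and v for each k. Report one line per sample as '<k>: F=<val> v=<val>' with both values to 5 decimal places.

0: F=30.29547 v=6.30179
1: F=-167.55905 v=0.21762
2: F=123.02628 v=-2.94856

k=0: u−w=7.72000, u+w=49.46000; √(b/2)=3.92428, √(2b)=7.84857; F=3.92428×7.72=30.29547, v=49.46000/7.84857=6.30179
k=1: u−w=-42.69800, u+w=1.70800; √(b/2)=3.92428, √(2b)=7.84857; F=3.92428×(-42.698)=-167.55905, v=1.70800/7.84857=0.21762
k=2: u−w=31.35000, u+w=-23.14200; √(b/2)=3.92428, √(2b)=7.84857; F=3.92428×31.35=123.02628, v=-23.14200/7.84857=-2.94856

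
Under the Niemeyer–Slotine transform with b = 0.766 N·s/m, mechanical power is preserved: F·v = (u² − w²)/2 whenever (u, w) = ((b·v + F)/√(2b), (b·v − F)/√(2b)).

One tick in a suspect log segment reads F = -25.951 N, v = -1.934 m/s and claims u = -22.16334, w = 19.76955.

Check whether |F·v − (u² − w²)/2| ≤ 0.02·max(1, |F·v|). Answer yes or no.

yes

F·v = (-25.951)×(-1.934) = 50.1892 W.
(u² − w²)/2 = (491.2136 − 390.8351)/2 = 50.1893 W.
|Δ| = 0.0000;  2% of max(1, |F·v|) = 1.0038.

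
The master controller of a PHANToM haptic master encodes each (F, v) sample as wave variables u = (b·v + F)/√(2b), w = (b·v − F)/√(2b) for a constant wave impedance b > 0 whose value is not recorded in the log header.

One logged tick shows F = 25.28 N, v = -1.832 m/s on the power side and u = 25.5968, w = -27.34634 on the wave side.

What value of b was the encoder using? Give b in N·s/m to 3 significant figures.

u + w = -1.74954;  u + w = √(2b)·v, so √(2b) = -1.74954/(-1.832) = 0.95499.
b = (√(2b))²/2 = 0.91200/2 = 0.45600.
(Check via u − w = 2F/√(2b): u − w = 52.94314, 2F/√(2b) = 52.94301.)

b = 0.456 N·s/m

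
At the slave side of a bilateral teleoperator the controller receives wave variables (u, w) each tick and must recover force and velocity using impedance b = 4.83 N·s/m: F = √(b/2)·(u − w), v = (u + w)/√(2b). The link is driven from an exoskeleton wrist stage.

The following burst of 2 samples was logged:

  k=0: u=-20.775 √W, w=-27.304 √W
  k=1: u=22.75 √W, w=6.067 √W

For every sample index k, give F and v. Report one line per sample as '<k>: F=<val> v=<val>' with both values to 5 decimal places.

0: F=10.14624 v=-15.46916
1: F=25.92583 v=9.27172

k=0: u−w=6.52900, u+w=-48.07900; √(b/2)=1.55403, √(2b)=3.10805; F=1.55403×6.529=10.14624, v=-48.07900/3.10805=-15.46916
k=1: u−w=16.68300, u+w=28.81700; √(b/2)=1.55403, √(2b)=3.10805; F=1.55403×16.683=25.92583, v=28.81700/3.10805=9.27172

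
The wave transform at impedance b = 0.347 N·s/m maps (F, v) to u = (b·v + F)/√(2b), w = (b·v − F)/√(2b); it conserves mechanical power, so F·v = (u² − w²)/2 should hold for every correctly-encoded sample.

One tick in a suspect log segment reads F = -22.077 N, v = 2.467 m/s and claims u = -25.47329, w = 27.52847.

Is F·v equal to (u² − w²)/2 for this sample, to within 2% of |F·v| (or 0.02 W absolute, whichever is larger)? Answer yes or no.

F·v = (-22.077)×2.467 = -54.4640 W.
(u² − w²)/2 = (648.8885 − 757.8167)/2 = -54.4641 W.
|Δ| = 0.0001;  2% of max(1, |F·v|) = 1.0893.

yes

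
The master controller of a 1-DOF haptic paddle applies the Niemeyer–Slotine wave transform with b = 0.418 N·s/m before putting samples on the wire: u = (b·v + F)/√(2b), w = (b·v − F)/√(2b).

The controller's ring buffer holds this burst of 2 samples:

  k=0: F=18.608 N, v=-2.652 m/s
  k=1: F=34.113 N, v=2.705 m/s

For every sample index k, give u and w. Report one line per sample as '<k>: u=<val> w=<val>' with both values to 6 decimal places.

0: u=19.139104 w=-21.563908
1: u=38.545904 w=-36.072640

k=0: b·v=0.418×(-2.652)=-1.108536; √(2b)=0.914330; u=(-1.108536+18.608)/0.914330=19.139104, w=(-1.108536−18.608)/0.914330=-21.563908
k=1: b·v=0.418×2.705=1.130690; √(2b)=0.914330; u=(1.130690+34.113)/0.914330=38.545904, w=(1.130690−34.113)/0.914330=-36.072640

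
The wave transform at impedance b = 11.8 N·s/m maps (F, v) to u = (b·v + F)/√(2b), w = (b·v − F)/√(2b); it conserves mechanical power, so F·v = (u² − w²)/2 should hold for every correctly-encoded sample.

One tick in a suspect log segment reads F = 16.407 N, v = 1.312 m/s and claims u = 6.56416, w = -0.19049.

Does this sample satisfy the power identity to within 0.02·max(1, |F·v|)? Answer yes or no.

F·v = 16.407×1.312 = 21.52598 W.
(u² − w²)/2 = (43.08820 − 0.03629)/2 = 21.52596 W.
|Δ| = 0.00003;  2% of max(1, |F·v|) = 0.43052.

yes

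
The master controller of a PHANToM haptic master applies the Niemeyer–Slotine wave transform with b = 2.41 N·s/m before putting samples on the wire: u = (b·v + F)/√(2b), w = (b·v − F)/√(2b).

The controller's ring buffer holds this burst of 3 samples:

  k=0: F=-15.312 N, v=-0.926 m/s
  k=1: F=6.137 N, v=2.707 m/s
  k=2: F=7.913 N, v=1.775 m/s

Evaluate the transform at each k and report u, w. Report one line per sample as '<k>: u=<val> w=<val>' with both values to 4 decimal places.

0: u=-7.9909 w=5.9579
1: u=5.7669 w=0.1762
2: u=5.5527 w=-1.6558

k=0: b·v=2.41×(-0.926)=-2.2317; √(2b)=2.1954; u=(-2.2317+(-15.312))/2.1954=-7.9909, w=(-2.2317−(-15.312))/2.1954=5.9579
k=1: b·v=2.41×2.707=6.5239; √(2b)=2.1954; u=(6.5239+6.137)/2.1954=5.7669, w=(6.5239−6.137)/2.1954=0.1762
k=2: b·v=2.41×1.775=4.2778; √(2b)=2.1954; u=(4.2778+7.913)/2.1954=5.5527, w=(4.2778−7.913)/2.1954=-1.6558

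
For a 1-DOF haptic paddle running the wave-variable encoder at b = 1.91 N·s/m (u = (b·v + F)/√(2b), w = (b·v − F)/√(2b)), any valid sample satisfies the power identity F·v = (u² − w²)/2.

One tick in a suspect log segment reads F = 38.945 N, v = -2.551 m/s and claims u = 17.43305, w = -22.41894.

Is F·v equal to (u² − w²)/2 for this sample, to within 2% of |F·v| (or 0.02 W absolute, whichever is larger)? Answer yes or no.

yes

F·v = 38.945×(-2.551) = -99.3487 W.
(u² − w²)/2 = (303.9112 − 502.6089)/2 = -99.3488 W.
|Δ| = 0.0001;  2% of max(1, |F·v|) = 1.9870.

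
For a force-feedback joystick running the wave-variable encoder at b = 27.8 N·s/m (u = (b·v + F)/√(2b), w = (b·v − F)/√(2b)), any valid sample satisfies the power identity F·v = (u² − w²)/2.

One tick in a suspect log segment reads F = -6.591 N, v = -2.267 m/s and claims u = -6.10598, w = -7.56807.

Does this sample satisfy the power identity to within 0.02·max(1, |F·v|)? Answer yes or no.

F·v = (-6.591)×(-2.267) = 14.94180 W.
(u² − w²)/2 = (37.28299 − 57.27568)/2 = -9.99635 W.
|Δ| = 24.93814;  2% of max(1, |F·v|) = 0.29884.

no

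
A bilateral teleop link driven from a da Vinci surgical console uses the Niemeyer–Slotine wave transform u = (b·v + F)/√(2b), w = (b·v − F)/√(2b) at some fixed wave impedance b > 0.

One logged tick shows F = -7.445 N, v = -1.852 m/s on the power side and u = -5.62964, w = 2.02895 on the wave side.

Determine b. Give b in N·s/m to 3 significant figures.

u + w = -3.60069;  u + w = √(2b)·v, so √(2b) = -3.60069/(-1.852) = 1.94422.
b = (√(2b))²/2 = 3.77998/2 = 1.88999.
(Check via u − w = 2F/√(2b): u − w = -7.65859, 2F/√(2b) = -7.65861.)

b = 1.89 N·s/m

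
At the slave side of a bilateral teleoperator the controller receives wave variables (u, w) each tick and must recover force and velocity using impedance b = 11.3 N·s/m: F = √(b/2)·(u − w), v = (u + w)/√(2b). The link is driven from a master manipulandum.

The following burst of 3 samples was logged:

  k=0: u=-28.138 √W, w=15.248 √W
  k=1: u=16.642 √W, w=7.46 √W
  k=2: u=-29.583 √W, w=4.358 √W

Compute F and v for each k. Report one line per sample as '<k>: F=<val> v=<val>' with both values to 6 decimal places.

0: F=-103.127345 v=-2.711432
1: F=21.825365 v=5.069894
2: F=-80.676836 v=-5.306119

k=0: u−w=-43.386000, u+w=-12.890000; √(b/2)=2.376973, √(2b)=4.753946; F=2.376973×(-43.386)=-103.127345, v=-12.890000/4.753946=-2.711432
k=1: u−w=9.182000, u+w=24.102000; √(b/2)=2.376973, √(2b)=4.753946; F=2.376973×9.182=21.825365, v=24.102000/4.753946=5.069894
k=2: u−w=-33.941000, u+w=-25.225000; √(b/2)=2.376973, √(2b)=4.753946; F=2.376973×(-33.941)=-80.676836, v=-25.225000/4.753946=-5.306119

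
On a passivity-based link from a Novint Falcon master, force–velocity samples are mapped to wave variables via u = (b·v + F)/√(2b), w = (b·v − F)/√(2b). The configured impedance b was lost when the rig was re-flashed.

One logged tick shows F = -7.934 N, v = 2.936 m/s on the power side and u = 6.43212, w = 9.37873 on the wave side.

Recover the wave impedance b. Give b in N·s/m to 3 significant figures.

b = 14.5 N·s/m

u + w = 15.8108;  u + w = √(2b)·v, so √(2b) = 15.8108/2.936 = 5.3852.
b = (√(2b))²/2 = 29.0000/2 = 14.5000.
(Check via u − w = 2F/√(2b): u − w = -2.9466, 2F/√(2b) = -2.9466.)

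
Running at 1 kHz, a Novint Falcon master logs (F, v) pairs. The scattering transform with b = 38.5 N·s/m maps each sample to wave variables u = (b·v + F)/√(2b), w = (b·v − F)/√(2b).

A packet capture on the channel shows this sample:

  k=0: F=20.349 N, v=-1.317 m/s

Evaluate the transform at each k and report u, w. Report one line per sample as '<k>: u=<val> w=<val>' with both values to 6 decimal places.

0: u=-3.459330 w=-8.097298

k=0: b·v=38.5×(-1.317)=-50.704500; √(2b)=8.774964; u=(-50.704500+20.349)/8.774964=-3.459330, w=(-50.704500−20.349)/8.774964=-8.097298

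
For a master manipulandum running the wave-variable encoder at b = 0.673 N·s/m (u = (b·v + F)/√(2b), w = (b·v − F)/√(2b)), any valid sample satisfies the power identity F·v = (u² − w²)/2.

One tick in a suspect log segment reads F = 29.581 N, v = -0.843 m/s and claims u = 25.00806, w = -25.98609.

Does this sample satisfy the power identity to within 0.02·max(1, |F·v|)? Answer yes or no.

F·v = 29.581×(-0.843) = -24.93678 W.
(u² − w²)/2 = (625.40306 − 675.27687)/2 = -24.93690 W.
|Δ| = 0.00012;  2% of max(1, |F·v|) = 0.49874.

yes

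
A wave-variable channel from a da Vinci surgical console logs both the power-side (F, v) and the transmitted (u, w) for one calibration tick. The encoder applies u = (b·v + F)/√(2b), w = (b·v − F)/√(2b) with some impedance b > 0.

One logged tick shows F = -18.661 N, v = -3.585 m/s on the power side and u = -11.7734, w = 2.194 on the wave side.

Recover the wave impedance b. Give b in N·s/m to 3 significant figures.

b = 3.57 N·s/m

u + w = -9.57940;  u + w = √(2b)·v, so √(2b) = -9.57940/(-3.585) = 2.67208.
b = (√(2b))²/2 = 7.14000/2 = 3.57000.
(Check via u − w = 2F/√(2b): u − w = -13.96740, 2F/√(2b) = -13.96741.)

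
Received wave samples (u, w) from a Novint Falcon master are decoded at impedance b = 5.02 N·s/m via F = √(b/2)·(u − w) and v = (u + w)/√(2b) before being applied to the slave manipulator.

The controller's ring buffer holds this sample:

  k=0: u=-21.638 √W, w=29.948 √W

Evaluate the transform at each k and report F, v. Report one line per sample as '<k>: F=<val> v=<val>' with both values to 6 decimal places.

k=0: u−w=-51.586000, u+w=8.310000; √(b/2)=1.584298, √(2b)=3.168596; F=1.584298×(-51.586)=-81.727594, v=8.310000/3.168596=2.622613

0: F=-81.727594 v=2.622613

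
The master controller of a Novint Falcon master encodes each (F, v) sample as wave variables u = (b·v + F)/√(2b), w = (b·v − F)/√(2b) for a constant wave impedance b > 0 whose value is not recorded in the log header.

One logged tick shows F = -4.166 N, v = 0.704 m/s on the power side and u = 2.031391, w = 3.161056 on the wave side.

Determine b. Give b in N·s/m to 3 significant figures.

u + w = 5.192447;  u + w = √(2b)·v, so √(2b) = 5.192447/0.704 = 7.375635.
b = (√(2b))²/2 = 54.399991/2 = 27.199995.
(Check via u − w = 2F/√(2b): u − w = -1.129665, 2F/√(2b) = -1.129665.)

b = 27.2 N·s/m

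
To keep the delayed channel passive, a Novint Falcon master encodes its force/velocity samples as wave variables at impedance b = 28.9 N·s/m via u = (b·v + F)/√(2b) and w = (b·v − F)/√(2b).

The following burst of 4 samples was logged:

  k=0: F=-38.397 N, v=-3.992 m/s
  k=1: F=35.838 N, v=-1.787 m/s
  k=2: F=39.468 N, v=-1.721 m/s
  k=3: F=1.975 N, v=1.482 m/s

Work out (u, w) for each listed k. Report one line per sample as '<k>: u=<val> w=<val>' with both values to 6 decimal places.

k=0: b·v=28.9×(-3.992)=-115.368800; √(2b)=7.602631; u=(-115.368800+(-38.397))/7.602631=-20.225340, w=(-115.368800−(-38.397))/7.602631=-10.124363
k=1: b·v=28.9×(-1.787)=-51.644300; √(2b)=7.602631; u=(-51.644300+35.838)/7.602631=-2.079057, w=(-51.644300−35.838)/7.602631=-11.506845
k=2: b·v=28.9×(-1.721)=-49.736900; √(2b)=7.602631; u=(-49.736900+39.468)/7.602631=-1.350703, w=(-49.736900−39.468)/7.602631=-11.733425
k=3: b·v=28.9×1.482=42.829800; √(2b)=7.602631; u=(42.829800+1.975)/7.602631=5.893328, w=(42.829800−1.975)/7.602631=5.373771

0: u=-20.225340 w=-10.124363
1: u=-2.079057 w=-11.506845
2: u=-1.350703 w=-11.733425
3: u=5.893328 w=5.373771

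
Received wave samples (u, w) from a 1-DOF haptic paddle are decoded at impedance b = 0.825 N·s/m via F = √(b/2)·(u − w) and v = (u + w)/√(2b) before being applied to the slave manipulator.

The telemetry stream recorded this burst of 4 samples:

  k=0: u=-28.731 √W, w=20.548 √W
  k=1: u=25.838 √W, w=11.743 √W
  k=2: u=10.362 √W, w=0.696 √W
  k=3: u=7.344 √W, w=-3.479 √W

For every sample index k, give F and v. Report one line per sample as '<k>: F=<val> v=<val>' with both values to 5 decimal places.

0: F=-31.65001 v=-6.37046
1: F=9.05268 v=29.25677
2: F=6.20810 v=8.60864
3: F=6.95120 v=3.00890

k=0: u−w=-49.27900, u+w=-8.18300; √(b/2)=0.64226, √(2b)=1.28452; F=0.64226×(-49.279)=-31.65001, v=-8.18300/1.28452=-6.37046
k=1: u−w=14.09500, u+w=37.58100; √(b/2)=0.64226, √(2b)=1.28452; F=0.64226×14.095=9.05268, v=37.58100/1.28452=29.25677
k=2: u−w=9.66600, u+w=11.05800; √(b/2)=0.64226, √(2b)=1.28452; F=0.64226×9.666=6.20810, v=11.05800/1.28452=8.60864
k=3: u−w=10.82300, u+w=3.86500; √(b/2)=0.64226, √(2b)=1.28452; F=0.64226×10.823=6.95120, v=3.86500/1.28452=3.00890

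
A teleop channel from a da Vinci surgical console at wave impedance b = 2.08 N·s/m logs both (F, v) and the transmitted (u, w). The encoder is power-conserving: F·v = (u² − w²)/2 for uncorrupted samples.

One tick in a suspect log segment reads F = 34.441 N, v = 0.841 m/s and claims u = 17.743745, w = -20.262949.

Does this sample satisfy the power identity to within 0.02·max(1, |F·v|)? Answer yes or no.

F·v = 34.441×0.841 = 28.964881 W.
(u² − w²)/2 = (314.840487 − 410.587102)/2 = -47.873308 W.
|Δ| = 76.838189;  2% of max(1, |F·v|) = 0.579298.

no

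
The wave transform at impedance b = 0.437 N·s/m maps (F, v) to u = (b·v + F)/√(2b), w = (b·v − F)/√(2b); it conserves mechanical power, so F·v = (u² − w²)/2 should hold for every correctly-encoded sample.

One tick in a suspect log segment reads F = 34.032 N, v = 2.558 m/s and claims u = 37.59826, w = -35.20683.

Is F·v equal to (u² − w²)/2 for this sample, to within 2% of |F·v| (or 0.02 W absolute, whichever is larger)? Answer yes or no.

yes

F·v = 34.032×2.558 = 87.05386 W.
(u² − w²)/2 = (1413.62916 − 1239.52088)/2 = 87.05414 W.
|Δ| = 0.00028;  2% of max(1, |F·v|) = 1.74108.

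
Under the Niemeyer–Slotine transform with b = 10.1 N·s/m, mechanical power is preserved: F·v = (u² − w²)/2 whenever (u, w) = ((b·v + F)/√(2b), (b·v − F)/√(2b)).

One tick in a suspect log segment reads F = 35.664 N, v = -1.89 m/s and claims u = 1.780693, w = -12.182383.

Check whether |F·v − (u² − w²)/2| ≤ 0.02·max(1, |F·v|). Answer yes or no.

F·v = 35.664×(-1.89) = -67.404960 W.
(u² − w²)/2 = (3.170868 − 148.410456)/2 = -72.619794 W.
|Δ| = 5.214834;  2% of max(1, |F·v|) = 1.348099.

no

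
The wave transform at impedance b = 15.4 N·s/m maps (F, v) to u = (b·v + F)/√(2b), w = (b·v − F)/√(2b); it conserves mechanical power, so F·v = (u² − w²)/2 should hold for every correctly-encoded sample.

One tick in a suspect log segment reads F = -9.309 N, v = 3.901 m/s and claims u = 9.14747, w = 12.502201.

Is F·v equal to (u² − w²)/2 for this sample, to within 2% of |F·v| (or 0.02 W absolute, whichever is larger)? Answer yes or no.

yes

F·v = (-9.309)×3.901 = -36.314409 W.
(u² − w²)/2 = (83.676207 − 156.305030)/2 = -36.314411 W.
|Δ| = 0.000002;  2% of max(1, |F·v|) = 0.726288.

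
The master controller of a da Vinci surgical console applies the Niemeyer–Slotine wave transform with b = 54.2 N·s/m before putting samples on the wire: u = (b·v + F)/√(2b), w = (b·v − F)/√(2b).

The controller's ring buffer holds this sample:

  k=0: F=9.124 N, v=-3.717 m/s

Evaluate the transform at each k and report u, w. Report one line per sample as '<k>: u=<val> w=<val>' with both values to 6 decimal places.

k=0: b·v=54.2×(-3.717)=-201.461400; √(2b)=10.411532; u=(-201.461400+9.124)/10.411532=-18.473496, w=(-201.461400−9.124)/10.411532=-20.226168

0: u=-18.473496 w=-20.226168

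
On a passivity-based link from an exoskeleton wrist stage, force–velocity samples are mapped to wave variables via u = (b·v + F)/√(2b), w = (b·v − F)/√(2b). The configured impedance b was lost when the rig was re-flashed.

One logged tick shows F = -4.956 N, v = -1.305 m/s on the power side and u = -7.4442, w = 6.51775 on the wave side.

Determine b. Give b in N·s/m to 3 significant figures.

u + w = -0.9264;  u + w = √(2b)·v, so √(2b) = -0.9264/(-1.305) = 0.7099.
b = (√(2b))²/2 = 0.5040/2 = 0.2520.
(Check via u − w = 2F/√(2b): u − w = -13.9620, 2F/√(2b) = -13.9621.)

b = 0.252 N·s/m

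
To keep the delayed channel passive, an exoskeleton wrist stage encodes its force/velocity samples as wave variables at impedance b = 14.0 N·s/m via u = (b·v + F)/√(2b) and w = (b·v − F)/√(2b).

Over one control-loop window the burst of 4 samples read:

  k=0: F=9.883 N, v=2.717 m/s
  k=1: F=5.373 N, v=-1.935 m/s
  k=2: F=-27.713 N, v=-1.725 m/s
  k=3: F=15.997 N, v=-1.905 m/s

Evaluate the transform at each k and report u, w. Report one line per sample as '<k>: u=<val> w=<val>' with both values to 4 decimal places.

0: u=9.0562 w=5.3208
1: u=-4.1041 w=-6.1349
2: u=-9.8012 w=0.6733
3: u=-2.0170 w=-8.0633

k=0: b·v=14.0×2.717=38.0380; √(2b)=5.2915; u=(38.0380+9.883)/5.2915=9.0562, w=(38.0380−9.883)/5.2915=5.3208
k=1: b·v=14.0×(-1.935)=-27.0900; √(2b)=5.2915; u=(-27.0900+5.373)/5.2915=-4.1041, w=(-27.0900−5.373)/5.2915=-6.1349
k=2: b·v=14.0×(-1.725)=-24.1500; √(2b)=5.2915; u=(-24.1500+(-27.713))/5.2915=-9.8012, w=(-24.1500−(-27.713))/5.2915=0.6733
k=3: b·v=14.0×(-1.905)=-26.6700; √(2b)=5.2915; u=(-26.6700+15.997)/5.2915=-2.0170, w=(-26.6700−15.997)/5.2915=-8.0633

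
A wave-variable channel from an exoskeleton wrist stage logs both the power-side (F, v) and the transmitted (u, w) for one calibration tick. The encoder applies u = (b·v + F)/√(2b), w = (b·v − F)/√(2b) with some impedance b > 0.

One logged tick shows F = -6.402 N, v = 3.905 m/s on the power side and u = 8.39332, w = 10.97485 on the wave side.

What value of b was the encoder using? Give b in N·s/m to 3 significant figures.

b = 12.3 N·s/m

u + w = 19.36817;  u + w = √(2b)·v, so √(2b) = 19.36817/3.905 = 4.95984.
b = (√(2b))²/2 = 24.60000/2 = 12.30000.
(Check via u − w = 2F/√(2b): u − w = -2.58153, 2F/√(2b) = -2.58154.)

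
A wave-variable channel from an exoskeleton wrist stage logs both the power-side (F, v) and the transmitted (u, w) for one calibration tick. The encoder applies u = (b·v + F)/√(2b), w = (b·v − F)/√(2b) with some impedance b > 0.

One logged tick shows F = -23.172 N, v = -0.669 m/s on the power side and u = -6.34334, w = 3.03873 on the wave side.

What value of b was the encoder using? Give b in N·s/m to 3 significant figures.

b = 12.2 N·s/m

u + w = -3.3046;  u + w = √(2b)·v, so √(2b) = -3.3046/(-0.669) = 4.9396.
b = (√(2b))²/2 = 24.3999/2 = 12.2000.
(Check via u − w = 2F/√(2b): u − w = -9.3821, 2F/√(2b) = -9.3821.)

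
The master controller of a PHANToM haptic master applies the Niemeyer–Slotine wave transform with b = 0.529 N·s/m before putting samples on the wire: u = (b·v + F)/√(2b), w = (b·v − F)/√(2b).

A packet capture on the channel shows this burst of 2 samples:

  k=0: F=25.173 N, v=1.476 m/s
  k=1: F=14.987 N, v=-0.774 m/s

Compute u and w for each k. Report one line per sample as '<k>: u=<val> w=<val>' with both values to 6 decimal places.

0: u=25.232378 w=-23.714178
1: u=14.172349 w=-14.968478

k=0: b·v=0.529×1.476=0.780804; √(2b)=1.028591; u=(0.780804+25.173)/1.028591=25.232378, w=(0.780804−25.173)/1.028591=-23.714178
k=1: b·v=0.529×(-0.774)=-0.409446; √(2b)=1.028591; u=(-0.409446+14.987)/1.028591=14.172349, w=(-0.409446−14.987)/1.028591=-14.968478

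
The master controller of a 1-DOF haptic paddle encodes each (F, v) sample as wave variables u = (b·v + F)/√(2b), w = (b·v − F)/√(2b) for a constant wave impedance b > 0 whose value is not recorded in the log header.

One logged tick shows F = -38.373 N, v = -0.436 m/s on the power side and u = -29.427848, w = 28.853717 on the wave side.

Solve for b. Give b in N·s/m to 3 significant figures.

u + w = -0.574131;  u + w = √(2b)·v, so √(2b) = -0.574131/(-0.436) = 1.316814.
b = (√(2b))²/2 = 1.734000/2 = 0.867000.
(Check via u − w = 2F/√(2b): u − w = -58.281565, 2F/√(2b) = -58.281570.)

b = 0.867 N·s/m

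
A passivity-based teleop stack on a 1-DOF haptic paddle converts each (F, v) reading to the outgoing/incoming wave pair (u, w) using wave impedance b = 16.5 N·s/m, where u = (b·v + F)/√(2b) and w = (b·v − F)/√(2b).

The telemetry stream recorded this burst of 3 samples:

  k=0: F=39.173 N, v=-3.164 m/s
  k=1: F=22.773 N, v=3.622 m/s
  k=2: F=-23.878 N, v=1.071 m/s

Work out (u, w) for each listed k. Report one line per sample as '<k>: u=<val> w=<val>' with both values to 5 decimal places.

0: u=-2.26875 w=-15.90704
1: u=14.36767 w=6.43913
2: u=-1.08041 w=7.23284

k=0: b·v=16.5×(-3.164)=-52.20600; √(2b)=5.74456; u=(-52.20600+39.173)/5.74456=-2.26875, w=(-52.20600−39.173)/5.74456=-15.90704
k=1: b·v=16.5×3.622=59.76300; √(2b)=5.74456; u=(59.76300+22.773)/5.74456=14.36767, w=(59.76300−22.773)/5.74456=6.43913
k=2: b·v=16.5×1.071=17.67150; √(2b)=5.74456; u=(17.67150+(-23.878))/5.74456=-1.08041, w=(17.67150−(-23.878))/5.74456=7.23284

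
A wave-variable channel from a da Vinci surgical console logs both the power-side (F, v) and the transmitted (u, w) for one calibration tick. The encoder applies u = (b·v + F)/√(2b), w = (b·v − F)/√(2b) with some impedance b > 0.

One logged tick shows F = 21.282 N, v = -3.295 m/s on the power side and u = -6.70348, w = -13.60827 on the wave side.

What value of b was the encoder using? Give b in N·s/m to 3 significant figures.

u + w = -20.3117;  u + w = √(2b)·v, so √(2b) = -20.3117/(-3.295) = 6.1644.
b = (√(2b))²/2 = 38.0000/2 = 19.0000.
(Check via u − w = 2F/√(2b): u − w = 6.9048, 2F/√(2b) = 6.9048.)

b = 19 N·s/m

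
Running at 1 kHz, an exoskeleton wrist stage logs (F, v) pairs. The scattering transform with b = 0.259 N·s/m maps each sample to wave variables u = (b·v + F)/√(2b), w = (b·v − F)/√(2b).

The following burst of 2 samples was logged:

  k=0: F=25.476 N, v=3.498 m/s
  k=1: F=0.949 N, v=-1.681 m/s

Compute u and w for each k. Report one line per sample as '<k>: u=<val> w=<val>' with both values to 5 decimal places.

k=0: b·v=0.259×3.498=0.90598; √(2b)=0.71972; u=(0.90598+25.476)/0.71972=36.65579, w=(0.90598−25.476)/0.71972=-34.13820
k=1: b·v=0.259×(-1.681)=-0.43538; √(2b)=0.71972; u=(-0.43538+0.949)/0.71972=0.71364, w=(-0.43538−0.949)/0.71972=-1.92349

0: u=36.65579 w=-34.13820
1: u=0.71364 w=-1.92349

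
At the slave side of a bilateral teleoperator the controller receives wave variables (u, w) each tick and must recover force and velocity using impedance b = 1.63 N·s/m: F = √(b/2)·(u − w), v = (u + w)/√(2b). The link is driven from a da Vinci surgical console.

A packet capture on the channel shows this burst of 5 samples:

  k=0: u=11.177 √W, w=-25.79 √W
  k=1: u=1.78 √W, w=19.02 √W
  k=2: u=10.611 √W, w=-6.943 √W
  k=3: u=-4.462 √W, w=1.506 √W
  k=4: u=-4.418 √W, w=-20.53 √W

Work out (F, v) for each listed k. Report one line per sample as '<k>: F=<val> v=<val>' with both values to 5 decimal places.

0: F=33.37283 v=-8.09339
1: F=-15.56382 v=11.52005
2: F=15.84729 v=2.03152
3: F=-5.38775 v=-1.63718
4: F=14.54549 v=-13.81742

k=0: u−w=36.96700, u+w=-14.61300; √(b/2)=0.90277, √(2b)=1.80555; F=0.90277×36.967=33.37283, v=-14.61300/1.80555=-8.09339
k=1: u−w=-17.24000, u+w=20.80000; √(b/2)=0.90277, √(2b)=1.80555; F=0.90277×(-17.24)=-15.56382, v=20.80000/1.80555=11.52005
k=2: u−w=17.55400, u+w=3.66800; √(b/2)=0.90277, √(2b)=1.80555; F=0.90277×17.554=15.84729, v=3.66800/1.80555=2.03152
k=3: u−w=-5.96800, u+w=-2.95600; √(b/2)=0.90277, √(2b)=1.80555; F=0.90277×(-5.968)=-5.38775, v=-2.95600/1.80555=-1.63718
k=4: u−w=16.11200, u+w=-24.94800; √(b/2)=0.90277, √(2b)=1.80555; F=0.90277×16.112=14.54549, v=-24.94800/1.80555=-13.81742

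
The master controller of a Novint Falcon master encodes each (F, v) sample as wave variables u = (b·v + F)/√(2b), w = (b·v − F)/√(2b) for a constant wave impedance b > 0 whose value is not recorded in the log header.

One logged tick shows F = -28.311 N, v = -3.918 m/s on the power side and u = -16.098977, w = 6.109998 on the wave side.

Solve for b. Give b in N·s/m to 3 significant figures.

u + w = -9.988979;  u + w = √(2b)·v, so √(2b) = -9.988979/(-3.918) = 2.549510.
b = (√(2b))²/2 = 6.500000/2 = 3.250000.
(Check via u − w = 2F/√(2b): u − w = -22.208975, 2F/√(2b) = -22.208976.)

b = 3.25 N·s/m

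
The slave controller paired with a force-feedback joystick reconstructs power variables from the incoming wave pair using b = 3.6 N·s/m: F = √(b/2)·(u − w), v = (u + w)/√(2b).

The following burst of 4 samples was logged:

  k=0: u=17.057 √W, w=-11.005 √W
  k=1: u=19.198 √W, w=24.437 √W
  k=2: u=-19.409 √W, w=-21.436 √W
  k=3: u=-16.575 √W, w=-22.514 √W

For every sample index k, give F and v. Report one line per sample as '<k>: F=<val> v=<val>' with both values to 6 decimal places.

k=0: u−w=28.062000, u+w=6.052000; √(b/2)=1.341641, √(2b)=2.683282; F=1.341641×28.062=37.649124, v=6.052000/2.683282=2.255447
k=1: u−w=-5.239000, u+w=43.635000; √(b/2)=1.341641, √(2b)=2.683282; F=1.341641×(-5.239)=-7.028856, v=43.635000/2.683282=16.261804
k=2: u−w=2.027000, u+w=-40.845000; √(b/2)=1.341641, √(2b)=2.683282; F=1.341641×2.027=2.719506, v=-40.845000/2.683282=-15.222033
k=3: u−w=5.939000, u+w=-39.089000; √(b/2)=1.341641, √(2b)=2.683282; F=1.341641×5.939=7.968005, v=-39.089000/2.683282=-14.567610

0: F=37.649124 v=2.255447
1: F=-7.028856 v=16.261804
2: F=2.719506 v=-15.222033
3: F=7.968005 v=-14.567610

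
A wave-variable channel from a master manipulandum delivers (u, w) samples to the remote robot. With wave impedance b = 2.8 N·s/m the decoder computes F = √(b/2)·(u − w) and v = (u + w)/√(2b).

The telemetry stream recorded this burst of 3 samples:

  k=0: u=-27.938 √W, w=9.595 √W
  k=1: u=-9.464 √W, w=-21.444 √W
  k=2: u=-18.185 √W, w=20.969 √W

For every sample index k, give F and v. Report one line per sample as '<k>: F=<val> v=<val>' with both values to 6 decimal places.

0: F=-44.409644 v=-7.751332
1: F=14.174927 v=-13.061014
2: F=-46.327638 v=1.176455

k=0: u−w=-37.533000, u+w=-18.343000; √(b/2)=1.183216, √(2b)=2.366432; F=1.183216×(-37.533)=-44.409644, v=-18.343000/2.366432=-7.751332
k=1: u−w=11.980000, u+w=-30.908000; √(b/2)=1.183216, √(2b)=2.366432; F=1.183216×11.98=14.174927, v=-30.908000/2.366432=-13.061014
k=2: u−w=-39.154000, u+w=2.784000; √(b/2)=1.183216, √(2b)=2.366432; F=1.183216×(-39.154)=-46.327638, v=2.784000/2.366432=1.176455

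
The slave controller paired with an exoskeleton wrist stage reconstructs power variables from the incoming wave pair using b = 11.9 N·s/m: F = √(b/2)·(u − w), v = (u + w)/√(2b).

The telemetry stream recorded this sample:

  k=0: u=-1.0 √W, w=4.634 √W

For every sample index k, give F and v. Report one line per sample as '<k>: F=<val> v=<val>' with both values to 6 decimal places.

k=0: u−w=-5.634000, u+w=3.634000; √(b/2)=2.439262, √(2b)=4.878524; F=2.439262×(-5.634)=-13.742803, v=3.634000/4.878524=0.744897

0: F=-13.742803 v=0.744897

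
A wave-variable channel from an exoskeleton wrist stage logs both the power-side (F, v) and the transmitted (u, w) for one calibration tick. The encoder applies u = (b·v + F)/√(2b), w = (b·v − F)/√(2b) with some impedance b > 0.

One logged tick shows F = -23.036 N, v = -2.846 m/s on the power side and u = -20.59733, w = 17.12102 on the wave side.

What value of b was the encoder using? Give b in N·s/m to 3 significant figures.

u + w = -3.4763;  u + w = √(2b)·v, so √(2b) = -3.4763/(-2.846) = 1.2215.
b = (√(2b))²/2 = 1.4920/2 = 0.7460.
(Check via u − w = 2F/√(2b): u − w = -37.7184, 2F/√(2b) = -37.7184.)

b = 0.746 N·s/m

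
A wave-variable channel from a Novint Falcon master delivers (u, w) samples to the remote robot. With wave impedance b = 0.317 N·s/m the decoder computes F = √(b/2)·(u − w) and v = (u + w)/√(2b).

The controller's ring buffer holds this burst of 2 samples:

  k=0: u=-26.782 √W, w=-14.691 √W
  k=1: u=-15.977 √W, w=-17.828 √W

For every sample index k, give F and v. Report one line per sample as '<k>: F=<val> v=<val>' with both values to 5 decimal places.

0: F=-4.81368 v=-52.08598
1: F=0.73692 v=-42.45573

k=0: u−w=-12.09100, u+w=-41.47300; √(b/2)=0.39812, √(2b)=0.79624; F=0.39812×(-12.091)=-4.81368, v=-41.47300/0.79624=-52.08598
k=1: u−w=1.85100, u+w=-33.80500; √(b/2)=0.39812, √(2b)=0.79624; F=0.39812×1.851=0.73692, v=-33.80500/0.79624=-42.45573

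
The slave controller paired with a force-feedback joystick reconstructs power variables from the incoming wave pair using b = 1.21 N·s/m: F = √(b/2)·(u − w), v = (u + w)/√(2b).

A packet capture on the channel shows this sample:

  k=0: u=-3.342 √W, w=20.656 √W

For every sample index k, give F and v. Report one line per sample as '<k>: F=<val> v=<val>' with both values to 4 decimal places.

0: F=-18.6661 v=11.1299

k=0: u−w=-23.9980, u+w=17.3140; √(b/2)=0.7778, √(2b)=1.5556; F=0.7778×(-23.998)=-18.6661, v=17.3140/1.5556=11.1299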